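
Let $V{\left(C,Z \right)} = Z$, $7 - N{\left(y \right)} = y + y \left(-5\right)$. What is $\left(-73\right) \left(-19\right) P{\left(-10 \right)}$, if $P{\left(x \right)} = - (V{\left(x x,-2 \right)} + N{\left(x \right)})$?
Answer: $48545$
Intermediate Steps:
$N{\left(y \right)} = 7 + 4 y$ ($N{\left(y \right)} = 7 - \left(y + y \left(-5\right)\right) = 7 - \left(y - 5 y\right) = 7 - - 4 y = 7 + 4 y$)
$P{\left(x \right)} = -5 - 4 x$ ($P{\left(x \right)} = - (-2 + \left(7 + 4 x\right)) = - (5 + 4 x) = -5 - 4 x$)
$\left(-73\right) \left(-19\right) P{\left(-10 \right)} = \left(-73\right) \left(-19\right) \left(-5 - -40\right) = 1387 \left(-5 + 40\right) = 1387 \cdot 35 = 48545$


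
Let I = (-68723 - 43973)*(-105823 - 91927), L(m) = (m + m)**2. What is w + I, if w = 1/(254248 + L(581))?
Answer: 35757121467928001/1604492 ≈ 2.2286e+10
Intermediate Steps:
L(m) = 4*m**2 (L(m) = (2*m)**2 = 4*m**2)
w = 1/1604492 (w = 1/(254248 + 4*581**2) = 1/(254248 + 4*337561) = 1/(254248 + 1350244) = 1/1604492 ≈ 6.2325e-7)
I = 22285634000 (I = -112696*(-197750) = 22285634000)
w + I = 1/1604492 + 22285634000 = 35757121467928001/1604492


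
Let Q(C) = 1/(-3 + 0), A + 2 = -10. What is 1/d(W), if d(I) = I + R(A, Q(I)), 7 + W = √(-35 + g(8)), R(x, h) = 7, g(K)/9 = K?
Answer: √37/37 ≈ 0.16440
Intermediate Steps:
A = -12 (A = -2 - 10 = -12)
g(K) = 9*K
Q(C) = -⅓ (Q(C) = 1/(-3) = -⅓)
W = -7 + √37 (W = -7 + √(-35 + 9*8) = -7 + √(-35 + 72) = -7 + √37 ≈ -0.91724)
d(I) = 7 + I (d(I) = I + 7 = 7 + I)
1/d(W) = 1/(7 + (-7 + √37)) = 1/(√37) = √37/37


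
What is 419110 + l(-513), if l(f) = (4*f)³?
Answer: -8639945498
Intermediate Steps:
l(f) = 64*f³
419110 + l(-513) = 419110 + 64*(-513)³ = 419110 + 64*(-135005697) = 419110 - 8640364608 = -8639945498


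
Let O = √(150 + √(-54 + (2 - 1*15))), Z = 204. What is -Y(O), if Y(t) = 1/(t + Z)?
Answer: -1/(204 + √(150 + I*√67)) ≈ -0.0046242 + 7.143e-6*I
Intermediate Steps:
O = √(150 + I*√67) (O = √(150 + √(-54 + (2 - 15))) = √(150 + √(-54 - 13)) = √(150 + √(-67)) = √(150 + I*√67) ≈ 12.252 + 0.33404*I)
Y(t) = 1/(204 + t) (Y(t) = 1/(t + 204) = 1/(204 + t))
-Y(O) = -1/(204 + √(150 + I*√67))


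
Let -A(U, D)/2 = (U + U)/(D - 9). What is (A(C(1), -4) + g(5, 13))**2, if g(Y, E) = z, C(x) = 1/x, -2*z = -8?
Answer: 3136/169 ≈ 18.556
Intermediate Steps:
z = 4 (z = -1/2*(-8) = 4)
g(Y, E) = 4
A(U, D) = -4*U/(-9 + D) (A(U, D) = -2*(U + U)/(D - 9) = -2*2*U/(-9 + D) = -4*U/(-9 + D))
(A(C(1), -4) + g(5, 13))**2 = (-4/(1*(-9 - 4)) + 4)**2 = (-4*1/(-13) + 4)**2 = (-4*1*(-1/13) + 4)**2 = (4/13 + 4)**2 = (56/13)**2 = 3136/169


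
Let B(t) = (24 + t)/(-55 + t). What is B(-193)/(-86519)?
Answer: -169/21456712 ≈ -7.8763e-6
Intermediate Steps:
B(t) = (24 + t)/(-55 + t)
B(-193)/(-86519) = ((24 - 193)/(-55 - 193))/(-86519) = (-169/(-248))*(-1/86519) = -1/248*(-169)*(-1/86519) = (169/248)*(-1/86519) = -169/21456712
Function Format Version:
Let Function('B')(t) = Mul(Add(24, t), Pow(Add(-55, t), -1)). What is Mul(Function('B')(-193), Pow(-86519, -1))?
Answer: Rational(-169, 21456712) ≈ -7.8763e-6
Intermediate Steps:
Function('B')(t) = Mul(Pow(Add(-55, t), -1), Add(24, t))
Mul(Function('B')(-193), Pow(-86519, -1)) = Mul(Mul(Pow(Add(-55, -193), -1), Add(24, -193)), Pow(-86519, -1)) = Mul(Mul(Pow(-248, -1), -169), Rational(-1, 86519)) = Mul(Mul(Rational(-1, 248), -169), Rational(-1, 86519)) = Mul(Rational(169, 248), Rational(-1, 86519)) = Rational(-169, 21456712)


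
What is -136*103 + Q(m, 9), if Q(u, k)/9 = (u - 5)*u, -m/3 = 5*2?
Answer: -4558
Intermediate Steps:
m = -30 (m = -15*2 = -3*10 = -30)
Q(u, k) = 9*u*(-5 + u) (Q(u, k) = 9*((u - 5)*u) = 9*((-5 + u)*u) = 9*(u*(-5 + u)) = 9*u*(-5 + u))
-136*103 + Q(m, 9) = -136*103 + 9*(-30)*(-5 - 30) = -14008 + 9*(-30)*(-35) = -14008 + 9450 = -4558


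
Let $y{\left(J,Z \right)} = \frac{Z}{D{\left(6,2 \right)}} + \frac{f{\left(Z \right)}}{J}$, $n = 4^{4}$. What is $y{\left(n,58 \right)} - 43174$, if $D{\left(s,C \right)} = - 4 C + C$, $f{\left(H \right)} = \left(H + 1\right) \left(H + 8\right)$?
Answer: $- \frac{16576687}{384} \approx -43168.0$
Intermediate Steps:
$f{\left(H \right)} = \left(1 + H\right) \left(8 + H\right)$
$D{\left(s,C \right)} = - 3 C$
$n = 256$
$y{\left(J,Z \right)} = - \frac{Z}{6} + \frac{8 + Z^{2} + 9 Z}{J}$ ($y{\left(J,Z \right)} = \frac{Z}{\left(-3\right) 2} + \frac{8 + Z^{2} + 9 Z}{J} = \frac{Z}{-6} + \frac{8 + Z^{2} + 9 Z}{J} = Z \left(- \frac{1}{6}\right) + \frac{8 + Z^{2} + 9 Z}{J} = - \frac{Z}{6} + \frac{8 + Z^{2} + 9 Z}{J}$)
$y{\left(n,58 \right)} - 43174 = \frac{8 + 58^{2} + 9 \cdot 58 - \frac{128}{3} \cdot 58}{256} - 43174 = \frac{8 + 3364 + 522 - \frac{7424}{3}}{256} - 43174 = \frac{1}{256} \cdot \frac{4258}{3} - 43174 = \frac{2129}{384} - 43174 = - \frac{16576687}{384}$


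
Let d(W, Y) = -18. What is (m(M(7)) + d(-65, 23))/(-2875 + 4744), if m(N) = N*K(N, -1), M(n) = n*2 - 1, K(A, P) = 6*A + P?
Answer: 983/1869 ≈ 0.52595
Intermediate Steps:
K(A, P) = P + 6*A
M(n) = -1 + 2*n (M(n) = 2*n - 1 = -1 + 2*n)
m(N) = N*(-1 + 6*N)
(m(M(7)) + d(-65, 23))/(-2875 + 4744) = ((-1 + 2*7)*(-1 + 6*(-1 + 2*7)) - 18)/(-2875 + 4744) = ((-1 + 14)*(-1 + 6*(-1 + 14)) - 18)/1869 = (13*(-1 + 6*13) - 18)*(1/1869) = (13*(-1 + 78) - 18)*(1/1869) = (13*77 - 18)*(1/1869) = (1001 - 18)*(1/1869) = 983*(1/1869) = 983/1869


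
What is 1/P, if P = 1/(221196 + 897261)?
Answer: 1118457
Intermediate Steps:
P = 1/1118457 ≈ 8.9409e-7
1/P = 1/(1/1118457) = 1118457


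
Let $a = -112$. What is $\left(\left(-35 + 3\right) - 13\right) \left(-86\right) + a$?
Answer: $3758$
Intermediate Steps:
$\left(\left(-35 + 3\right) - 13\right) \left(-86\right) + a = \left(\left(-35 + 3\right) - 13\right) \left(-86\right) - 112 = \left(-32 - 13\right) \left(-86\right) - 112 = \left(-45\right) \left(-86\right) - 112 = 3870 - 112 = 3758$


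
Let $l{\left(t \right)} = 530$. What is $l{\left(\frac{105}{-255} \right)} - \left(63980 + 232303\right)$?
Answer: $-295753$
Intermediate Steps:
$l{\left(\frac{105}{-255} \right)} - \left(63980 + 232303\right) = 530 - \left(63980 + 232303\right) = 530 - 296283 = -295753$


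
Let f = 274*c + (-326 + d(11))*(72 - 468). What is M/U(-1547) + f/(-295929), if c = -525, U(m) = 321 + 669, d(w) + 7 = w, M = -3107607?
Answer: -11353269843/3616910 ≈ -3138.9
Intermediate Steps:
d(w) = -7 + w
U(m) = 990
f = -16338 (f = 274*(-525) + (-326 + (-7 + 11))*(72 - 468) = -143850 + (-326 + 4)*(-396) = -143850 - 322*(-396) = -143850 + 127512 = -16338)
M/U(-1547) + f/(-295929) = -3107607/990 - 16338/(-295929) = -3107607*1/990 - 16338*(-1/295929) = -1035869/330 + 5446/98643 = -11353269843/3616910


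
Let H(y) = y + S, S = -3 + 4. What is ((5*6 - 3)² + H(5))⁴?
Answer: 291843050625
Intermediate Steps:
S = 1
H(y) = 1 + y (H(y) = y + 1 = 1 + y)
((5*6 - 3)² + H(5))⁴ = ((5*6 - 3)² + (1 + 5))⁴ = ((30 - 3)² + 6)⁴ = (27² + 6)⁴ = (729 + 6)⁴ = 735⁴ = 291843050625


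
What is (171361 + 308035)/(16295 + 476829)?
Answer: 119849/123281 ≈ 0.97216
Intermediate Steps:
(171361 + 308035)/(16295 + 476829) = 479396/493124 = 479396*(1/493124) = 119849/123281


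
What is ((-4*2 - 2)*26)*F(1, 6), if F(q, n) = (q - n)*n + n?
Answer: 6240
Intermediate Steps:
F(q, n) = n + n*(q - n) (F(q, n) = n*(q - n) + n = n + n*(q - n))
((-4*2 - 2)*26)*F(1, 6) = ((-4*2 - 2)*26)*(6*(1 + 1 - 1*6)) = ((-8 - 2)*26)*(6*(1 + 1 - 6)) = (-10*26)*(6*(-4)) = -260*(-24) = 6240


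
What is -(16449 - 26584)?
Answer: 10135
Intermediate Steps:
-(16449 - 26584) = -1*(-10135) = 10135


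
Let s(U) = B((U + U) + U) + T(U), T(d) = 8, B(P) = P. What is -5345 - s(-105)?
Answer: -5038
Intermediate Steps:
s(U) = 8 + 3*U (s(U) = ((U + U) + U) + 8 = (2*U + U) + 8 = 3*U + 8 = 8 + 3*U)
-5345 - s(-105) = -5345 - (8 + 3*(-105)) = -5345 - (8 - 315) = -5345 - 1*(-307) = -5345 + 307 = -5038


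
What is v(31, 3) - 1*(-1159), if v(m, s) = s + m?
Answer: 1193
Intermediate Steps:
v(m, s) = m + s
v(31, 3) - 1*(-1159) = (31 + 3) - 1*(-1159) = 34 + 1159 = 1193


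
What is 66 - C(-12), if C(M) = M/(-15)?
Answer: 326/5 ≈ 65.200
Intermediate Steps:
C(M) = -M/15 (C(M) = M*(-1/15) = -M/15)
66 - C(-12) = 66 - (-1)*(-12)/15 = 66 - 1*⅘ = 66 - ⅘ = 326/5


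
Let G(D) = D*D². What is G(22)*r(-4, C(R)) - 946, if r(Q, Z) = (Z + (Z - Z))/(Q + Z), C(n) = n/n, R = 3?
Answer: -13486/3 ≈ -4495.3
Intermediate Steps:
C(n) = 1
r(Q, Z) = Z/(Q + Z) (r(Q, Z) = (Z + 0)/(Q + Z) = Z/(Q + Z))
G(D) = D³
G(22)*r(-4, C(R)) - 946 = 22³*(1/(-4 + 1)) - 946 = 10648*(1/(-3)) - 946 = 10648*(1*(-⅓)) - 946 = 10648*(-⅓) - 946 = -10648/3 - 946 = -13486/3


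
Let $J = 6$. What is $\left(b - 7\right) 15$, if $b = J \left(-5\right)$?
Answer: $-555$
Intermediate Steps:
$b = -30$ ($b = 6 \left(-5\right) = -30$)
$\left(b - 7\right) 15 = \left(-30 - 7\right) 15 = \left(-37\right) 15 = -555$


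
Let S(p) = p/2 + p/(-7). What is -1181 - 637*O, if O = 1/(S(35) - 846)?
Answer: -1967453/1667 ≈ -1180.2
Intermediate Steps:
S(p) = 5*p/14 (S(p) = p*(½) + p*(-⅐) = p/2 - p/7 = 5*p/14)
O = -2/1667 (O = 1/((5/14)*35 - 846) = 1/(25/2 - 846) = 1/(-1667/2) = -2/1667 ≈ -0.0011998)
-1181 - 637*O = -1181 - 637*(-2/1667) = -1181 + 1274/1667 = -1967453/1667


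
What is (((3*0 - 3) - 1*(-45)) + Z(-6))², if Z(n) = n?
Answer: 1296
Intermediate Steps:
(((3*0 - 3) - 1*(-45)) + Z(-6))² = (((3*0 - 3) - 1*(-45)) - 6)² = (((0 - 3) + 45) - 6)² = ((-3 + 45) - 6)² = (42 - 6)² = 36² = 1296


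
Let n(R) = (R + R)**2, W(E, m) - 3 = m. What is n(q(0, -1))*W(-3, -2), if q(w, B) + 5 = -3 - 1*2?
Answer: 400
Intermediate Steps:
q(w, B) = -10 (q(w, B) = -5 + (-3 - 1*2) = -5 + (-3 - 2) = -5 - 5 = -10)
W(E, m) = 3 + m
n(R) = 4*R**2 (n(R) = (2*R)**2 = 4*R**2)
n(q(0, -1))*W(-3, -2) = (4*(-10)**2)*(3 - 2) = (4*100)*1 = 400*1 = 400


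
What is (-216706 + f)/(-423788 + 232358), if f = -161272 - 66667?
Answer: 9881/4254 ≈ 2.3228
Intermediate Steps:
f = -227939
(-216706 + f)/(-423788 + 232358) = (-216706 - 227939)/(-423788 + 232358) = -444645/(-191430) = -444645*(-1/191430) = 9881/4254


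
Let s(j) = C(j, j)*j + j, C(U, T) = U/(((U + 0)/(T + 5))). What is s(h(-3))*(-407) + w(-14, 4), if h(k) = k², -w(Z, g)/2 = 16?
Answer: -54977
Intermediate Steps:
w(Z, g) = -32 (w(Z, g) = -2*16 = -32)
C(U, T) = 5 + T (C(U, T) = U/((U/(5 + T))) = U*((5 + T)/U) = 5 + T)
s(j) = j + j*(5 + j) (s(j) = (5 + j)*j + j = j*(5 + j) + j = j + j*(5 + j))
s(h(-3))*(-407) + w(-14, 4) = ((-3)²*(6 + (-3)²))*(-407) - 32 = (9*(6 + 9))*(-407) - 32 = (9*15)*(-407) - 32 = 135*(-407) - 32 = -54945 - 32 = -54977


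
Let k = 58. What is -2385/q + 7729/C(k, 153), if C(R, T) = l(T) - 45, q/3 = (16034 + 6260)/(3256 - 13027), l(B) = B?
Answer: 505624193/1203876 ≈ 420.00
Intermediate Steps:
q = -22294/3257 (q = 3*((16034 + 6260)/(3256 - 13027)) = 3*(22294/(-9771)) = 3*(22294*(-1/9771)) = 3*(-22294/9771) = -22294/3257 ≈ -6.8449)
C(R, T) = -45 + T (C(R, T) = T - 45 = -45 + T)
-2385/q + 7729/C(k, 153) = -2385/(-22294/3257) + 7729/(-45 + 153) = -2385*(-3257/22294) + 7729/108 = 7767945/22294 + 7729*(1/108) = 7767945/22294 + 7729/108 = 505624193/1203876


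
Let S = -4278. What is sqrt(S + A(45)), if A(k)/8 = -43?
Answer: I*sqrt(4622) ≈ 67.985*I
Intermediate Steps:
A(k) = -344 (A(k) = 8*(-43) = -344)
sqrt(S + A(45)) = sqrt(-4278 - 344) = sqrt(-4622) = I*sqrt(4622)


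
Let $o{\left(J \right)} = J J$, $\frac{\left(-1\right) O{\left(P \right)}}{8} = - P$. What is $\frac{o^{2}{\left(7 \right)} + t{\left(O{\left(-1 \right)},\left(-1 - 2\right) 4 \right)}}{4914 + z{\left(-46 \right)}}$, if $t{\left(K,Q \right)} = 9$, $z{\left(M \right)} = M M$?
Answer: $\frac{241}{703} \approx 0.34282$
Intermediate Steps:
$O{\left(P \right)} = 8 P$ ($O{\left(P \right)} = - 8 \left(- P\right) = 8 P$)
$z{\left(M \right)} = M^{2}$
$o{\left(J \right)} = J^{2}$
$\frac{o^{2}{\left(7 \right)} + t{\left(O{\left(-1 \right)},\left(-1 - 2\right) 4 \right)}}{4914 + z{\left(-46 \right)}} = \frac{\left(7^{2}\right)^{2} + 9}{4914 + \left(-46\right)^{2}} = \frac{49^{2} + 9}{4914 + 2116} = \frac{2401 + 9}{7030} = 2410 \cdot \frac{1}{7030} = \frac{241}{703}$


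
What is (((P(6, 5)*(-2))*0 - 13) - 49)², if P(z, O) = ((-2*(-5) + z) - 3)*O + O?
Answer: 3844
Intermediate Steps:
P(z, O) = O + O*(7 + z) (P(z, O) = ((10 + z) - 3)*O + O = (7 + z)*O + O = O*(7 + z) + O = O + O*(7 + z))
(((P(6, 5)*(-2))*0 - 13) - 49)² = ((((5*(8 + 6))*(-2))*0 - 13) - 49)² = ((((5*14)*(-2))*0 - 13) - 49)² = (((70*(-2))*0 - 13) - 49)² = ((-140*0 - 13) - 49)² = ((0 - 13) - 49)² = (-13 - 49)² = (-62)² = 3844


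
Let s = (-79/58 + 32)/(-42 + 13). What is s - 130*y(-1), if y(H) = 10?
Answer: -2188377/1682 ≈ -1301.1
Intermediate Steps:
s = -1777/1682 (s = (-79*1/58 + 32)/(-29) = (-79/58 + 32)*(-1/29) = (1777/58)*(-1/29) = -1777/1682 ≈ -1.0565)
s - 130*y(-1) = -1777/1682 - 130*10 = -1777/1682 - 1300 = -2188377/1682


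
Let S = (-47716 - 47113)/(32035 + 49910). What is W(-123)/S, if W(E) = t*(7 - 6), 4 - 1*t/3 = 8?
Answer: 983340/94829 ≈ 10.370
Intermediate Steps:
t = -12 (t = 12 - 3*8 = 12 - 24 = -12)
S = -94829/81945 ≈ -1.1572
W(E) = -12 (W(E) = -12*(7 - 6) = -12*1 = -12)
W(-123)/S = -12/(-94829/81945) = -12*(-81945/94829) = 983340/94829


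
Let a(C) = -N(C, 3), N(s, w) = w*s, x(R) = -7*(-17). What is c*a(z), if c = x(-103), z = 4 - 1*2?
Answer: -714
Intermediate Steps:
z = 2 (z = 4 - 2 = 2)
x(R) = 119
c = 119
N(s, w) = s*w
a(C) = -3*C (a(C) = -C*3 = -3*C)
c*a(z) = 119*(-3*2) = 119*(-6) = -714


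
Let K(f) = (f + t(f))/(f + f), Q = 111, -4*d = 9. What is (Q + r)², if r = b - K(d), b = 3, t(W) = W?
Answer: 12769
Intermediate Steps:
d = -9/4 (d = -¼*9 = -9/4 ≈ -2.2500)
K(f) = 1 (K(f) = (f + f)/(f + f) = (2*f)/((2*f)) = (2*f)*(1/(2*f)) = 1)
r = 2 (r = 3 - 1*1 = 3 - 1 = 2)
(Q + r)² = (111 + 2)² = 113² = 12769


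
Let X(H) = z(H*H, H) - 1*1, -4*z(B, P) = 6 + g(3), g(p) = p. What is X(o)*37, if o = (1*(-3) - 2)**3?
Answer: -481/4 ≈ -120.25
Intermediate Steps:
o = -125 (o = (-3 - 2)**3 = (-5)**3 = -125)
z(B, P) = -9/4 (z(B, P) = -(6 + 3)/4 = -1/4*9 = -9/4)
X(H) = -13/4 (X(H) = -9/4 - 1*1 = -9/4 - 1 = -13/4)
X(o)*37 = -13/4*37 = -481/4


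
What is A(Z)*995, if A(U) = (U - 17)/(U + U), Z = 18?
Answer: 995/36 ≈ 27.639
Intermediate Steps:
A(U) = (-17 + U)/(2*U) (A(U) = (-17 + U)/((2*U)) = (-17 + U)*(1/(2*U)) = (-17 + U)/(2*U))
A(Z)*995 = ((½)*(-17 + 18)/18)*995 = ((½)*(1/18)*1)*995 = (1/36)*995 = 995/36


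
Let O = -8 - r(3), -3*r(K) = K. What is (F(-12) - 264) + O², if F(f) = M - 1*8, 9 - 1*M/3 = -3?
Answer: -187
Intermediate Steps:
M = 36 (M = 27 - 3*(-3) = 27 + 9 = 36)
r(K) = -K/3
O = -7 (O = -8 - (-1)*3/3 = -8 - 1*(-1) = -8 + 1 = -7)
F(f) = 28 (F(f) = 36 - 1*8 = 36 - 8 = 28)
(F(-12) - 264) + O² = (28 - 264) + (-7)² = -236 + 49 = -187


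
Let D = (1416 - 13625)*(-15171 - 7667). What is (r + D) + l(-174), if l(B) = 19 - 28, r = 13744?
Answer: 278842877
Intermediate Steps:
l(B) = -9
D = 278829142 (D = -12209*(-22838) = 278829142)
(r + D) + l(-174) = (13744 + 278829142) - 9 = 278842886 - 9 = 278842877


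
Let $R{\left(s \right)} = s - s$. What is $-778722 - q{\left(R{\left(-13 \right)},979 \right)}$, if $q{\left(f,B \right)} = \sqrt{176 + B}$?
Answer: $-778722 - \sqrt{1155} \approx -7.7876 \cdot 10^{5}$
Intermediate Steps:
$R{\left(s \right)} = 0$
$-778722 - q{\left(R{\left(-13 \right)},979 \right)} = -778722 - \sqrt{176 + 979} = -778722 - \sqrt{1155}$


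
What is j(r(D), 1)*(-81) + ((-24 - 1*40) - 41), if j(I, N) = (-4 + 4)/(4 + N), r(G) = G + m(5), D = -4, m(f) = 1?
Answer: -105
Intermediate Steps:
r(G) = 1 + G (r(G) = G + 1 = 1 + G)
j(I, N) = 0 (j(I, N) = 0/(4 + N) = 0)
j(r(D), 1)*(-81) + ((-24 - 1*40) - 41) = 0*(-81) + ((-24 - 1*40) - 41) = 0 + ((-24 - 40) - 41) = 0 + (-64 - 41) = 0 - 105 = -105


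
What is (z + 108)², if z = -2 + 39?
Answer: 21025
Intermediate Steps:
z = 37
(z + 108)² = (37 + 108)² = 145² = 21025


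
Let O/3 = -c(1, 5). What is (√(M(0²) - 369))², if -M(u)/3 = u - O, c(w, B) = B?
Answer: -414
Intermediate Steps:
O = -15 (O = 3*(-1*5) = 3*(-5) = -15)
M(u) = -45 - 3*u (M(u) = -3*(u - 1*(-15)) = -3*(u + 15) = -3*(15 + u) = -45 - 3*u)
(√(M(0²) - 369))² = (√((-45 - 3*0²) - 369))² = (√((-45 - 3*0) - 369))² = (√((-45 + 0) - 369))² = (√(-45 - 369))² = (√(-414))² = (3*I*√46)² = -414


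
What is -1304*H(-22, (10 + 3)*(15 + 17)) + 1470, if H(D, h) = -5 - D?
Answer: -20698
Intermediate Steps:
-1304*H(-22, (10 + 3)*(15 + 17)) + 1470 = -1304*(-5 - 1*(-22)) + 1470 = -1304*(-5 + 22) + 1470 = -1304*17 + 1470 = -22168 + 1470 = -20698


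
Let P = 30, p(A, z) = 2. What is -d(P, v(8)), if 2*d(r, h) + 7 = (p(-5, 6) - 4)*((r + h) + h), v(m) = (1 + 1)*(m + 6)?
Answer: 179/2 ≈ 89.500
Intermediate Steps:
v(m) = 12 + 2*m (v(m) = 2*(6 + m) = 12 + 2*m)
d(r, h) = -7/2 - r - 2*h (d(r, h) = -7/2 + ((2 - 4)*((r + h) + h))/2 = -7/2 + (-2*((h + r) + h))/2 = -7/2 + (-2*(r + 2*h))/2 = -7/2 + (-4*h - 2*r)/2 = -7/2 + (-r - 2*h) = -7/2 - r - 2*h)
-d(P, v(8)) = -(-7/2 - 1*30 - 2*(12 + 2*8)) = -(-7/2 - 30 - 2*(12 + 16)) = -(-7/2 - 30 - 2*28) = -(-7/2 - 30 - 56) = -1*(-179/2) = 179/2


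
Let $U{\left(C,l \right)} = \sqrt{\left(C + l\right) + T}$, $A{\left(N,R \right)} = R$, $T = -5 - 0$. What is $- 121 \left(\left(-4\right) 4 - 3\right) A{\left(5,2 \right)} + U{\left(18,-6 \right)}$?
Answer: $4598 + \sqrt{7} \approx 4600.6$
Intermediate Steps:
$T = -5$ ($T = -5 + 0 = -5$)
$U{\left(C,l \right)} = \sqrt{-5 + C + l}$ ($U{\left(C,l \right)} = \sqrt{\left(C + l\right) - 5} = \sqrt{-5 + C + l}$)
$- 121 \left(\left(-4\right) 4 - 3\right) A{\left(5,2 \right)} + U{\left(18,-6 \right)} = - 121 \left(\left(-4\right) 4 - 3\right) 2 + \sqrt{-5 + 18 - 6} = - 121 \left(-16 - 3\right) 2 + \sqrt{7} = - 121 \left(\left(-19\right) 2\right) + \sqrt{7} = \left(-121\right) \left(-38\right) + \sqrt{7} = 4598 + \sqrt{7}$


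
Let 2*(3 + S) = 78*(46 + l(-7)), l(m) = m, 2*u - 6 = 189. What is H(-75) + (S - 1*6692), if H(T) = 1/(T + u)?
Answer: -232828/45 ≈ -5174.0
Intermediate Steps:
u = 195/2 (u = 3 + (½)*189 = 3 + 189/2 = 195/2 ≈ 97.500)
S = 1518 (S = -3 + (78*(46 - 7))/2 = -3 + (78*39)/2 = -3 + (½)*3042 = -3 + 1521 = 1518)
H(T) = 1/(195/2 + T) (H(T) = 1/(T + 195/2) = 1/(195/2 + T))
H(-75) + (S - 1*6692) = 2/(195 + 2*(-75)) + (1518 - 1*6692) = 2/(195 - 150) + (1518 - 6692) = 2/45 - 5174 = -232828/45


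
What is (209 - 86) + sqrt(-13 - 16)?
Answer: 123 + I*sqrt(29) ≈ 123.0 + 5.3852*I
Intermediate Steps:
(209 - 86) + sqrt(-13 - 16) = 123 + sqrt(-29) = 123 + I*sqrt(29)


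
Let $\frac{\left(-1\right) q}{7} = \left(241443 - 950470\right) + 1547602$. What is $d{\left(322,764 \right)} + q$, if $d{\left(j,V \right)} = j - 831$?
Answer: $-5870534$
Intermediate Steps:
$d{\left(j,V \right)} = -831 + j$
$q = -5870025$ ($q = - 7 \left(\left(241443 - 950470\right) + 1547602\right) = - 7 \left(-709027 + 1547602\right) = \left(-7\right) 838575 = -5870025$)
$d{\left(322,764 \right)} + q = \left(-831 + 322\right) - 5870025 = -509 - 5870025 = -5870534$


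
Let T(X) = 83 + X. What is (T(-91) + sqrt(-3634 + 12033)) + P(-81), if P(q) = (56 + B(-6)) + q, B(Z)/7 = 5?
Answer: 2 + sqrt(8399) ≈ 93.646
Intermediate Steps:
B(Z) = 35 (B(Z) = 7*5 = 35)
P(q) = 91 + q (P(q) = (56 + 35) + q = 91 + q)
(T(-91) + sqrt(-3634 + 12033)) + P(-81) = ((83 - 91) + sqrt(-3634 + 12033)) + (91 - 81) = (-8 + sqrt(8399)) + 10 = 2 + sqrt(8399)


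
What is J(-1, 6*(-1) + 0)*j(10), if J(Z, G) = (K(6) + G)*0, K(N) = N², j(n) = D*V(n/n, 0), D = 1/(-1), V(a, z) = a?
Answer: 0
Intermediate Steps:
D = -1
j(n) = -1 (j(n) = -n/n = -1*1 = -1)
J(Z, G) = 0 (J(Z, G) = (6² + G)*0 = (36 + G)*0 = 0)
J(-1, 6*(-1) + 0)*j(10) = 0*(-1) = 0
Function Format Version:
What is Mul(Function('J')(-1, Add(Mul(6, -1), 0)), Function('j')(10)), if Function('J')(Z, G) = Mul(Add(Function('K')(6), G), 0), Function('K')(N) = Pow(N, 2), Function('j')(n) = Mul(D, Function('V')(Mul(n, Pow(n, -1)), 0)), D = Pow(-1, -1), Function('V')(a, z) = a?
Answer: 0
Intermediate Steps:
D = -1
Function('j')(n) = -1 (Function('j')(n) = Mul(-1, Mul(n, Pow(n, -1))) = Mul(-1, 1) = -1)
Function('J')(Z, G) = 0 (Function('J')(Z, G) = Mul(Add(Pow(6, 2), G), 0) = Mul(Add(36, G), 0) = 0)
Mul(Function('J')(-1, Add(Mul(6, -1), 0)), Function('j')(10)) = Mul(0, -1) = 0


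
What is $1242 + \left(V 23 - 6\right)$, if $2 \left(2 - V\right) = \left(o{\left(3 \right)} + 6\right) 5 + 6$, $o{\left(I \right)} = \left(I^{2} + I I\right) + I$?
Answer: $- \frac{679}{2} \approx -339.5$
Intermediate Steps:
$o{\left(I \right)} = I + 2 I^{2}$ ($o{\left(I \right)} = \left(I^{2} + I^{2}\right) + I = 2 I^{2} + I = I + 2 I^{2}$)
$V = - \frac{137}{2}$ ($V = 2 - \frac{\left(3 \left(1 + 2 \cdot 3\right) + 6\right) 5 + 6}{2} = 2 - \frac{\left(3 \left(1 + 6\right) + 6\right) 5 + 6}{2} = 2 - \frac{\left(3 \cdot 7 + 6\right) 5 + 6}{2} = 2 - \frac{\left(21 + 6\right) 5 + 6}{2} = 2 - \frac{27 \cdot 5 + 6}{2} = 2 - \frac{135 + 6}{2} = 2 - \frac{141}{2} = - \frac{137}{2} \approx -68.5$)
$1242 + \left(V 23 - 6\right) = 1242 - \frac{3163}{2} = - \frac{679}{2}$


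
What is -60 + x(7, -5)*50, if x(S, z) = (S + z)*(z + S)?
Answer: 140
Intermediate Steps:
x(S, z) = (S + z)**2 (x(S, z) = (S + z)*(S + z) = (S + z)**2)
-60 + x(7, -5)*50 = -60 + (7 - 5)**2*50 = -60 + 2**2*50 = -60 + 4*50 = -60 + 200 = 140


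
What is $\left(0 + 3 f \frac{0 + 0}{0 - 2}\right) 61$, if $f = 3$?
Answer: $0$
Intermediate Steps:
$\left(0 + 3 f \frac{0 + 0}{0 - 2}\right) 61 = \left(0 + 3 \cdot 3 \frac{0 + 0}{0 - 2}\right) 61 = \left(0 + 9 \frac{0}{-2}\right) 61 = \left(0 + 9 \cdot 0 \left(- \frac{1}{2}\right)\right) 61 = \left(0 + 9 \cdot 0\right) 61 = \left(0 + 0\right) 61 = 0 \cdot 61 = 0$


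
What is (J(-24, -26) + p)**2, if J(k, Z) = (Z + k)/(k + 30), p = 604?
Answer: 3193369/9 ≈ 3.5482e+5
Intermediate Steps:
J(k, Z) = (Z + k)/(30 + k)
(J(-24, -26) + p)**2 = ((-26 - 24)/(30 - 24) + 604)**2 = (-50/6 + 604)**2 = ((1/6)*(-50) + 604)**2 = (-25/3 + 604)**2 = (1787/3)**2 = 3193369/9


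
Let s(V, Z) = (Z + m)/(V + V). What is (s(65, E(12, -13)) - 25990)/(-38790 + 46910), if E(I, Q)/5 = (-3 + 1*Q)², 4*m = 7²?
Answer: -13509631/4222400 ≈ -3.1995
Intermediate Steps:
m = 49/4 (m = (¼)*7² = (¼)*49 = 49/4 ≈ 12.250)
E(I, Q) = 5*(-3 + Q)² (E(I, Q) = 5*(-3 + 1*Q)² = 5*(-3 + Q)²)
s(V, Z) = (49/4 + Z)/(2*V) (s(V, Z) = (Z + 49/4)/(V + V) = (49/4 + Z)/((2*V)) = (49/4 + Z)*(1/(2*V)) = (49/4 + Z)/(2*V))
(s(65, E(12, -13)) - 25990)/(-38790 + 46910) = ((⅛)*(49 + 4*(5*(-3 - 13)²))/65 - 25990)/(-38790 + 46910) = ((⅛)*(1/65)*(49 + 4*(5*(-16)²)) - 25990)/8120 = ((⅛)*(1/65)*(49 + 4*(5*256)) - 25990)*(1/8120) = ((⅛)*(1/65)*(49 + 4*1280) - 25990)*(1/8120) = ((⅛)*(1/65)*(49 + 5120) - 25990)*(1/8120) = ((⅛)*(1/65)*5169 - 25990)*(1/8120) = (5169/520 - 25990)*(1/8120) = -13509631/520*1/8120 = -13509631/4222400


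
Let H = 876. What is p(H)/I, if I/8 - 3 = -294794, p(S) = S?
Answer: -219/589582 ≈ -0.00037145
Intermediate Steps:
I = -2358328 (I = 24 + 8*(-294794) = 24 - 2358352 = -2358328)
p(H)/I = 876/(-2358328) = 876*(-1/2358328) = -219/589582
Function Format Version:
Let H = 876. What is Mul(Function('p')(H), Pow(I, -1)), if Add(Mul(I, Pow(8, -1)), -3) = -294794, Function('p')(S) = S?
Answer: Rational(-219, 589582) ≈ -0.00037145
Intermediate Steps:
I = -2358328 (I = Add(24, Mul(8, -294794)) = Add(24, -2358352) = -2358328)
Mul(Function('p')(H), Pow(I, -1)) = Mul(876, Pow(-2358328, -1)) = Mul(876, Rational(-1, 2358328)) = Rational(-219, 589582)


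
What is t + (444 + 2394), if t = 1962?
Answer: 4800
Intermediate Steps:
t + (444 + 2394) = 1962 + (444 + 2394) = 1962 + 2838 = 4800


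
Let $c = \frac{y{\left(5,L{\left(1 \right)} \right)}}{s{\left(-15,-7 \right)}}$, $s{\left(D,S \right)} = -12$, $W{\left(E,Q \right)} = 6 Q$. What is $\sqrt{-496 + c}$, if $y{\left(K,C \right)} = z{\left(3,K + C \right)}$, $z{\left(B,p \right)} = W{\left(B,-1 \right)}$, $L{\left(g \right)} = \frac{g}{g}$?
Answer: $\frac{i \sqrt{1982}}{2} \approx 22.26 i$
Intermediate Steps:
$L{\left(g \right)} = 1$
$z{\left(B,p \right)} = -6$ ($z{\left(B,p \right)} = 6 \left(-1\right) = -6$)
$y{\left(K,C \right)} = -6$
$c = \frac{1}{2}$ ($c = - \frac{6}{-12} = \left(-6\right) \left(- \frac{1}{12}\right) = \frac{1}{2} \approx 0.5$)
$\sqrt{-496 + c} = \sqrt{-496 + \frac{1}{2}} = \sqrt{- \frac{991}{2}} = \frac{i \sqrt{1982}}{2}$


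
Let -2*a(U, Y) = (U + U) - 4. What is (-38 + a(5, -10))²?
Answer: 1681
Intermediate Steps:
a(U, Y) = 2 - U (a(U, Y) = -((U + U) - 4)/2 = -(2*U - 4)/2 = -(-4 + 2*U)/2 = 2 - U)
(-38 + a(5, -10))² = (-38 + (2 - 1*5))² = (-38 + (2 - 5))² = (-38 - 3)² = (-41)² = 1681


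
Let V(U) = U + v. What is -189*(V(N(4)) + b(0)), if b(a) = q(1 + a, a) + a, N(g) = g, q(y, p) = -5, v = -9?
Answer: 1890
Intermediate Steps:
V(U) = -9 + U (V(U) = U - 9 = -9 + U)
b(a) = -5 + a
-189*(V(N(4)) + b(0)) = -189*((-9 + 4) + (-5 + 0)) = -189*(-5 - 5) = -189*(-10) = 1890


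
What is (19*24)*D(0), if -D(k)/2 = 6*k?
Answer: 0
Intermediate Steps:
D(k) = -12*k
(19*24)*D(0) = (19*24)*(-12*0) = 456*0 = 0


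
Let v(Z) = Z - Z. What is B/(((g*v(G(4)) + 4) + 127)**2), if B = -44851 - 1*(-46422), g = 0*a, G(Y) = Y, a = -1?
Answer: 1571/17161 ≈ 0.091545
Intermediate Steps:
g = 0 (g = 0*(-1) = 0)
v(Z) = 0
B = 1571 (B = -44851 + 46422 = 1571)
B/(((g*v(G(4)) + 4) + 127)**2) = 1571/(((0*0 + 4) + 127)**2) = 1571/(((0 + 4) + 127)**2) = 1571/((4 + 127)**2) = 1571/(131**2) = 1571/17161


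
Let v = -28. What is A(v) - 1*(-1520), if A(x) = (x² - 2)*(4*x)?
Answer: -86064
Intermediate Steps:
A(x) = 4*x*(-2 + x²) (A(x) = (-2 + x²)*(4*x) = 4*x*(-2 + x²))
A(v) - 1*(-1520) = 4*(-28)*(-2 + (-28)²) - 1*(-1520) = 4*(-28)*(-2 + 784) + 1520 = 4*(-28)*782 + 1520 = -87584 + 1520 = -86064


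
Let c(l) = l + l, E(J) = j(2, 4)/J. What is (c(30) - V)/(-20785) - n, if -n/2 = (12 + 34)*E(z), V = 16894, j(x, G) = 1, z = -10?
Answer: -174388/20785 ≈ -8.3901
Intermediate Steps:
E(J) = 1/J
c(l) = 2*l
n = 46/5 (n = -2*(12 + 34)/(-10) = -92*(-1)/10 = -2*(-23/5) = 46/5 ≈ 9.2000)
(c(30) - V)/(-20785) - n = (2*30 - 1*16894)/(-20785) - 1*46/5 = (60 - 16894)*(-1/20785) - 46/5 = -16834*(-1/20785) - 46/5 = 16834/20785 - 46/5 = -174388/20785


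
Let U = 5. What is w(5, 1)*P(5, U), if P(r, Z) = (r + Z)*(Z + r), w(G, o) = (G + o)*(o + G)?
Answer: 3600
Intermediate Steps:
w(G, o) = (G + o)**2 (w(G, o) = (G + o)*(G + o) = (G + o)**2)
P(r, Z) = (Z + r)**2 (P(r, Z) = (Z + r)*(Z + r) = (Z + r)**2)
w(5, 1)*P(5, U) = (5 + 1)**2*(5 + 5)**2 = 6**2*10**2 = 36*100 = 3600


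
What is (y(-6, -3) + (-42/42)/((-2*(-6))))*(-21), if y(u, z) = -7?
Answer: 595/4 ≈ 148.75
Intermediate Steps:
(y(-6, -3) + (-42/42)/((-2*(-6))))*(-21) = (-7 + (-42/42)/((-2*(-6))))*(-21) = (-7 - 42*1/42/12)*(-21) = (-7 - 1*1/12)*(-21) = (-7 - 1/12)*(-21) = -85/12*(-21) = 595/4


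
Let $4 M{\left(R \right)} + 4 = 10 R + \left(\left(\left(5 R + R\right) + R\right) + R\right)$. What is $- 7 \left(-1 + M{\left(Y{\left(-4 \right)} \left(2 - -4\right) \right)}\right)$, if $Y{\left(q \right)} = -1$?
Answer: $203$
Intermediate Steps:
$M{\left(R \right)} = -1 + \frac{9 R}{2}$ ($M{\left(R \right)} = -1 + \frac{10 R + \left(\left(\left(5 R + R\right) + R\right) + R\right)}{4} = -1 + \frac{10 R + \left(\left(6 R + R\right) + R\right)}{4} = -1 + \frac{10 R + \left(7 R + R\right)}{4} = -1 + \frac{10 R + 8 R}{4} = -1 + \frac{18 R}{4} = -1 + \frac{9 R}{2}$)
$- 7 \left(-1 + M{\left(Y{\left(-4 \right)} \left(2 - -4\right) \right)}\right) = - 7 \left(-1 + \left(-1 + \frac{9 \left(- (2 - -4)\right)}{2}\right)\right) = - 7 \left(-1 + \left(-1 + \frac{9 \left(- (2 + 4)\right)}{2}\right)\right) = - 7 \left(-1 + \left(-1 + \frac{9 \left(\left(-1\right) 6\right)}{2}\right)\right) = - 7 \left(-1 + \left(-1 + \frac{9}{2} \left(-6\right)\right)\right) = - 7 \left(-1 - 28\right) = \left(-7\right) \left(-29\right) = 203$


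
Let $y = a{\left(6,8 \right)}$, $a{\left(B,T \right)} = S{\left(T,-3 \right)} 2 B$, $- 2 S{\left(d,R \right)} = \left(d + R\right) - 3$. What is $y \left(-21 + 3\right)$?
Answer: $216$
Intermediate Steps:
$S{\left(d,R \right)} = \frac{3}{2} - \frac{R}{2} - \frac{d}{2}$ ($S{\left(d,R \right)} = - \frac{\left(d + R\right) - 3}{2} = - \frac{\left(R + d\right) - 3}{2} = - \frac{-3 + R + d}{2} = \frac{3}{2} - \frac{R}{2} - \frac{d}{2}$)
$a{\left(B,T \right)} = B \left(6 - T\right)$ ($a{\left(B,T \right)} = \left(\frac{3}{2} - - \frac{3}{2} - \frac{T}{2}\right) 2 B = \left(\frac{3}{2} + \frac{3}{2} - \frac{T}{2}\right) 2 B = \left(3 - \frac{T}{2}\right) 2 B = \left(6 - T\right) B = B \left(6 - T\right)$)
$y = -12$ ($y = 6 \left(6 - 8\right) = 6 \left(-2\right) = -12$)
$y \left(-21 + 3\right) = - 12 \left(-21 + 3\right) = \left(-12\right) \left(-18\right) = 216$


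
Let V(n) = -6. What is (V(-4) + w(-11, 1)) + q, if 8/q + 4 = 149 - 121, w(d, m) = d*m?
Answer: -50/3 ≈ -16.667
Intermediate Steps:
q = 1/3 (q = 8/(-4 + (149 - 121)) = 8/(-4 + 28) = 8/24 = 8*(1/24) = 1/3 ≈ 0.33333)
(V(-4) + w(-11, 1)) + q = (-6 - 11*1) + 1/3 = (-6 - 11) + 1/3 = -17 + 1/3 = -50/3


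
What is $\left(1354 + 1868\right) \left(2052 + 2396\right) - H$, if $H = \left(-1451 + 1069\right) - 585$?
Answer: $14332423$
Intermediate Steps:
$H = -967$ ($H = -382 - 585 = -967$)
$\left(1354 + 1868\right) \left(2052 + 2396\right) - H = \left(1354 + 1868\right) \left(2052 + 2396\right) - -967 = 3222 \cdot 4448 + 967 = 14331456 + 967 = 14332423$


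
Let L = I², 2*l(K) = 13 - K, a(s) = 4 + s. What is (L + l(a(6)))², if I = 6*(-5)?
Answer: 3250809/4 ≈ 8.1270e+5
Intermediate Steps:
I = -30
l(K) = 13/2 - K/2 (l(K) = (13 - K)/2 = 13/2 - K/2)
L = 900 (L = (-30)² = 900)
(L + l(a(6)))² = (900 + (13/2 - (4 + 6)/2))² = (900 + (13/2 - ½*10))² = (900 + (13/2 - 5))² = (900 + 3/2)² = (1803/2)² = 3250809/4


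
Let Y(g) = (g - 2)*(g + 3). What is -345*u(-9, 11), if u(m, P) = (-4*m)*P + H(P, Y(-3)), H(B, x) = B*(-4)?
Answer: -121440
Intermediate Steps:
Y(g) = (-2 + g)*(3 + g)
H(B, x) = -4*B
u(m, P) = -4*P - 4*P*m (u(m, P) = (-4*m)*P - 4*P = -4*P*m - 4*P = -4*P - 4*P*m)
-345*u(-9, 11) = -1380*11*(-1 - 1*(-9)) = -1380*11*(-1 + 9) = -1380*11*8 = -345*352 = -121440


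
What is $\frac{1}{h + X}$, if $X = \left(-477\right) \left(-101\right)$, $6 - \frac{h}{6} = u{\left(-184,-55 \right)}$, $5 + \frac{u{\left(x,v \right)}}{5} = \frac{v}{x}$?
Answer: $\frac{92}{4448571} \approx 2.0681 \cdot 10^{-5}$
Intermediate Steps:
$u{\left(x,v \right)} = -25 + \frac{5 v}{x}$ ($u{\left(x,v \right)} = -25 + 5 \frac{v}{x} = -25 + \frac{5 v}{x}$)
$h = \frac{16287}{92}$ ($h = 36 - 6 \left(-25 + 5 \left(-55\right) \frac{1}{-184}\right) = 36 - 6 \left(-25 + 5 \left(-55\right) \left(- \frac{1}{184}\right)\right) = 36 - 6 \left(-25 + \frac{275}{184}\right) = 36 - - \frac{12975}{92} = 36 + \frac{12975}{92} = \frac{16287}{92} \approx 177.03$)
$X = 48177$
$\frac{1}{h + X} = \frac{1}{\frac{16287}{92} + 48177} = \frac{1}{\frac{4448571}{92}} = \frac{92}{4448571}$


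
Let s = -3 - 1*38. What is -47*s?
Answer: 1927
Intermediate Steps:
s = -41 (s = -3 - 38 = -41)
-47*s = -47*(-41) = 1927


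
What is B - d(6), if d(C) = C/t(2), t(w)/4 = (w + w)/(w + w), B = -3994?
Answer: -7991/2 ≈ -3995.5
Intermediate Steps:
t(w) = 4 (t(w) = 4*((w + w)/(w + w)) = 4*((2*w)/((2*w))) = 4*((2*w)*(1/(2*w))) = 4*1 = 4)
d(C) = C/4
B - d(6) = -3994 - 6/4 = -3994 - 1*3/2 = -3994 - 3/2 = -7991/2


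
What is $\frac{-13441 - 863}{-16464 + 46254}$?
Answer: $- \frac{2384}{4965} \approx -0.48016$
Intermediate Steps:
$\frac{-13441 - 863}{-16464 + 46254} = - \frac{14304}{29790} = \left(-14304\right) \frac{1}{29790} = - \frac{2384}{4965}$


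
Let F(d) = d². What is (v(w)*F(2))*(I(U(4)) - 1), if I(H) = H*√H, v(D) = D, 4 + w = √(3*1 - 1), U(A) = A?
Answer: -112 + 28*√2 ≈ -72.402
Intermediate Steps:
w = -4 + √2 (w = -4 + √(3*1 - 1) = -4 + √(3 - 1) = -4 + √2 ≈ -2.5858)
I(H) = H^(3/2)
(v(w)*F(2))*(I(U(4)) - 1) = ((-4 + √2)*2²)*(4^(3/2) - 1) = ((-4 + √2)*4)*(8 - 1) = (-16 + 4*√2)*7 = -112 + 28*√2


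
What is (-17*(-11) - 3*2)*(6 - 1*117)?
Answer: -20091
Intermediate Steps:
(-17*(-11) - 3*2)*(6 - 1*117) = (187 - 6)*(6 - 117) = 181*(-111) = -20091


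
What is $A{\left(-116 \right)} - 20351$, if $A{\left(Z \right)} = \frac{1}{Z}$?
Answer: $- \frac{2360717}{116} \approx -20351.0$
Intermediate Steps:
$A{\left(-116 \right)} - 20351 = \frac{1}{-116} - 20351 = - \frac{1}{116} - 20351 = - \frac{2360717}{116}$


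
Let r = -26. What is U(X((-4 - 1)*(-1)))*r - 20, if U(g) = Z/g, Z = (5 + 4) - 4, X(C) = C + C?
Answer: -33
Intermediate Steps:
X(C) = 2*C
Z = 5 (Z = 9 - 4 = 5)
U(g) = 5/g
U(X((-4 - 1)*(-1)))*r - 20 = (5/((2*((-4 - 1)*(-1)))))*(-26) - 20 = (5/((2*(-5*(-1)))))*(-26) - 20 = (5/((2*5)))*(-26) - 20 = (5/10)*(-26) - 20 = (5*(⅒))*(-26) - 20 = (½)*(-26) - 20 = -13 - 20 = -33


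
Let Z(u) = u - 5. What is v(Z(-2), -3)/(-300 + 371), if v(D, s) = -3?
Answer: -3/71 ≈ -0.042253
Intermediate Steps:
Z(u) = -5 + u
v(Z(-2), -3)/(-300 + 371) = -3/(-300 + 371) = -3/71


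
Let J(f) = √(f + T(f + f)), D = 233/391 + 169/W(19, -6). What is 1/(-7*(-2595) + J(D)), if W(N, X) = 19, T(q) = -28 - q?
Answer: 134947785/2451326793043 - I*√2069110222/2451326793043 ≈ 5.5051e-5 - 1.8556e-8*I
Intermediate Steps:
D = 70506/7429 (D = 233/391 + 169/19 = 70506/7429 ≈ 9.4906)
J(f) = √(-28 - f) (J(f) = √(f + (-28 - (f + f))) = √(f + (-28 - 2*f)) = √(-28 - f))
1/(-7*(-2595) + J(D)) = 1/(-7*(-2595) + √(-28 - 1*70506/7429)) = 1/(18165 + √(-28 - 70506/7429)) = 1/(18165 + √(-278518/7429)) = 1/(18165 + I*√2069110222/7429)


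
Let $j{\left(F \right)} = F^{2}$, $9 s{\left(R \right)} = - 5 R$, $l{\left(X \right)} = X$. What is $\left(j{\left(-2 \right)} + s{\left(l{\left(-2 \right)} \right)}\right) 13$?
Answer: $\frac{598}{9} \approx 66.444$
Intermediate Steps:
$s{\left(R \right)} = - \frac{5 R}{9}$ ($s{\left(R \right)} = \frac{\left(-5\right) R}{9} = - \frac{5 R}{9}$)
$\left(j{\left(-2 \right)} + s{\left(l{\left(-2 \right)} \right)}\right) 13 = \left(\left(-2\right)^{2} - - \frac{10}{9}\right) 13 = \left(4 + \frac{10}{9}\right) 13 = \frac{46}{9} \cdot 13 = \frac{598}{9}$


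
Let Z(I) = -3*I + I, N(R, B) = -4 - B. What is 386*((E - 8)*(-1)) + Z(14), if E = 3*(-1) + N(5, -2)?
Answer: 4990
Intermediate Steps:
Z(I) = -2*I
E = -5 (E = 3*(-1) + (-4 - 1*(-2)) = -3 + (-4 + 2) = -3 - 2 = -5)
386*((E - 8)*(-1)) + Z(14) = 386*((-5 - 8)*(-1)) - 2*14 = 386*(-13*(-1)) - 28 = 386*13 - 28 = 5018 - 28 = 4990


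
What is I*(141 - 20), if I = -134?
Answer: -16214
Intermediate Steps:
I*(141 - 20) = -134*(141 - 20) = -134*121 = -16214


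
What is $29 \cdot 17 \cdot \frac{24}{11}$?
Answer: $\frac{11832}{11} \approx 1075.6$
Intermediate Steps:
$29 \cdot 17 \cdot \frac{24}{11} = 493 \cdot 24 \cdot \frac{1}{11} = 493 \cdot \frac{24}{11} = \frac{11832}{11}$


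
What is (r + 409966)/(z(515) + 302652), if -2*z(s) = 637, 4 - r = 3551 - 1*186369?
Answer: 169368/86381 ≈ 1.9607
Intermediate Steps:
r = 182822 (r = 4 - (3551 - 1*186369) = 4 - (3551 - 186369) = 4 - 1*(-182818) = 4 + 182818 = 182822)
z(s) = -637/2 (z(s) = -½*637 = -637/2)
(r + 409966)/(z(515) + 302652) = (182822 + 409966)/(-637/2 + 302652) = 592788/(604667/2) = 592788*(2/604667) = 169368/86381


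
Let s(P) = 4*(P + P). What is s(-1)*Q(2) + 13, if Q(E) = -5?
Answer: 53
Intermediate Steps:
s(P) = 8*P (s(P) = 4*(2*P) = 8*P)
s(-1)*Q(2) + 13 = (8*(-1))*(-5) + 13 = -8*(-5) + 13 = 40 + 13 = 53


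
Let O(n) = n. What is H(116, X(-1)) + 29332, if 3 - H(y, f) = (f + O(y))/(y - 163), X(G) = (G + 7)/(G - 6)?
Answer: 9652021/329 ≈ 29337.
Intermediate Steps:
X(G) = (7 + G)/(-6 + G)
H(y, f) = 3 - (f + y)/(-163 + y) (H(y, f) = 3 - (f + y)/(y - 163) = 3 - (f + y)/(-163 + y))
H(116, X(-1)) + 29332 = (-489 - (7 - 1)/(-6 - 1) + 2*116)/(-163 + 116) + 29332 = (-489 - 6/(-7) + 232)/(-47) + 29332 = -(-489 - (-1)*6/7 + 232)/47 + 29332 = -(-489 - 1*(-6/7) + 232)/47 + 29332 = -(-489 + 6/7 + 232)/47 + 29332 = -1/47*(-1793/7) + 29332 = 1793/329 + 29332 = 9652021/329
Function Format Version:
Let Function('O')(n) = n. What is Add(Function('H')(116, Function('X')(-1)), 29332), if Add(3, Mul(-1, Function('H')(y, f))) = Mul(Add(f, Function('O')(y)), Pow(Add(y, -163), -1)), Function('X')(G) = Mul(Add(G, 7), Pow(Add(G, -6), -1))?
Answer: Rational(9652021, 329) ≈ 29337.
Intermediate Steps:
Function('X')(G) = Mul(Pow(Add(-6, G), -1), Add(7, G)) (Function('X')(G) = Mul(Add(7, G), Pow(Add(-6, G), -1)) = Mul(Pow(Add(-6, G), -1), Add(7, G)))
Function('H')(y, f) = Add(3, Mul(-1, Pow(Add(-163, y), -1), Add(f, y))) (Function('H')(y, f) = Add(3, Mul(-1, Mul(Add(f, y), Pow(Add(y, -163), -1)))) = Add(3, Mul(-1, Mul(Add(f, y), Pow(Add(-163, y), -1)))) = Add(3, Mul(-1, Mul(Pow(Add(-163, y), -1), Add(f, y)))) = Add(3, Mul(-1, Pow(Add(-163, y), -1), Add(f, y))))
Add(Function('H')(116, Function('X')(-1)), 29332) = Add(Mul(Pow(Add(-163, 116), -1), Add(-489, Mul(-1, Mul(Pow(Add(-6, -1), -1), Add(7, -1))), Mul(2, 116))), 29332) = Add(Mul(Pow(-47, -1), Add(-489, Mul(-1, Mul(Pow(-7, -1), 6)), 232)), 29332) = Add(Mul(Rational(-1, 47), Add(-489, Mul(-1, Mul(Rational(-1, 7), 6)), 232)), 29332) = Add(Mul(Rational(-1, 47), Add(-489, Mul(-1, Rational(-6, 7)), 232)), 29332) = Add(Mul(Rational(-1, 47), Add(-489, Rational(6, 7), 232)), 29332) = Add(Mul(Rational(-1, 47), Rational(-1793, 7)), 29332) = Add(Rational(1793, 329), 29332) = Rational(9652021, 329)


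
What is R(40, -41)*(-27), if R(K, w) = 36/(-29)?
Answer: 972/29 ≈ 33.517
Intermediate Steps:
R(K, w) = -36/29 (R(K, w) = 36*(-1/29) = -36/29)
R(40, -41)*(-27) = -36/29*(-27) = 972/29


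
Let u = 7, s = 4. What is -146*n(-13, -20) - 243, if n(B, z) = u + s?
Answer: -1849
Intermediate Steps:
n(B, z) = 11 (n(B, z) = 7 + 4 = 11)
-146*n(-13, -20) - 243 = -146*11 - 243 = -1606 - 243 = -1849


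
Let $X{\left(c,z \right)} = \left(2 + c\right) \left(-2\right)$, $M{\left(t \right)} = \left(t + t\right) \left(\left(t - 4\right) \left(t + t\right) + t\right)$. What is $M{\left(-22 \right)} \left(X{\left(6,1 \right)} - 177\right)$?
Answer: $9528024$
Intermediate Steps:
$M{\left(t \right)} = 2 t \left(t + 2 t \left(-4 + t\right)\right)$ ($M{\left(t \right)} = 2 t \left(\left(-4 + t\right) 2 t + t\right) = 2 t \left(2 t \left(-4 + t\right) + t\right) = 2 t \left(t + 2 t \left(-4 + t\right)\right)$)
$X{\left(c,z \right)} = -4 - 2 c$
$M{\left(-22 \right)} \left(X{\left(6,1 \right)} - 177\right) = \left(-22\right)^{2} \left(-14 + 4 \left(-22\right)\right) \left(\left(-4 - 12\right) - 177\right) = 484 \left(-14 - 88\right) \left(\left(-4 - 12\right) - 177\right) = 484 \left(-102\right) \left(-16 - 177\right) = \left(-49368\right) \left(-193\right) = 9528024$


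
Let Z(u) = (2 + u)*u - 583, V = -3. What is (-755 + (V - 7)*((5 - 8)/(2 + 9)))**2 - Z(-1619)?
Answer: -248222515/121 ≈ -2.0514e+6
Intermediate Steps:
Z(u) = -583 + u*(2 + u) (Z(u) = u*(2 + u) - 583 = -583 + u*(2 + u))
(-755 + (V - 7)*((5 - 8)/(2 + 9)))**2 - Z(-1619) = (-755 + (-3 - 7)*((5 - 8)/(2 + 9)))**2 - (-583 + (-1619)**2 + 2*(-1619)) = (-755 - (-30)/11)**2 - (-583 + 2621161 - 3238) = (-755 - (-30)/11)**2 - 1*2617340 = (-755 - 10*(-3/11))**2 - 2617340 = (-755 + 30/11)**2 - 2617340 = (-8275/11)**2 - 2617340 = 68475625/121 - 2617340 = -248222515/121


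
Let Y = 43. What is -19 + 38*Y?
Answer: 1615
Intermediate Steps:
-19 + 38*Y = -19 + 38*43 = -19 + 1634 = 1615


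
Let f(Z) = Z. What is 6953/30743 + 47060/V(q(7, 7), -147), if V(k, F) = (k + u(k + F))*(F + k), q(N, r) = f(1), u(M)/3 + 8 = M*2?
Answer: 1179687321/2017570861 ≈ 0.58471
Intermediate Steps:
u(M) = -24 + 6*M (u(M) = -24 + 3*(M*2) = -24 + 3*(2*M) = -24 + 6*M)
q(N, r) = 1
V(k, F) = (F + k)*(-24 + 6*F + 7*k) (V(k, F) = (k + (-24 + 6*(k + F)))*(F + k) = (k + (-24 + 6*(F + k)))*(F + k) = (k + (-24 + (6*F + 6*k)))*(F + k) = (k + (-24 + 6*F + 6*k))*(F + k) = (-24 + 6*F + 7*k)*(F + k) = (F + k)*(-24 + 6*F + 7*k))
6953/30743 + 47060/V(q(7, 7), -147) = 6953/30743 + 47060/(-24*(-147) - 24*1 + 6*(-147)**2 + 7*1**2 + 13*(-147)*1) = 6953*(1/30743) + 47060/(3528 - 24 + 6*21609 + 7*1 - 1911) = 6953/30743 + 47060/(3528 - 24 + 129654 + 7 - 1911) = 6953/30743 + 47060/131254 = 6953/30743 + 47060*(1/131254) = 6953/30743 + 23530/65627 = 1179687321/2017570861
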